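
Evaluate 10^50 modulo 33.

50 in binary is 110010, i.e. 50 = 32 + 16 + 2.
10^1 ≡ 10 (mod 33)
10^2 ≡ 10^2 = 100 ≡ 1 (mod 33)
10^4 ≡ 1^2 = 1 (mod 33)
10^8 ≡ 1^2 = 1 (mod 33)
10^16 ≡ 1^2 = 1 (mod 33)
10^32 ≡ 1^2 = 1 (mod 33)
10^50 = 10^32 * 10^16 * 10^2 ≡ 1 * 1 * 1 (mod 33).
Accumulate the product:
1 * 1 = 1
1 * 1 = 1

1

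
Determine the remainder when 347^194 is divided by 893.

541

By square-and-multiply:
347^1 ≡ 347 (mod 893)
347^2 ≡ 347^2 = 120409 ≡ 747 (mod 893)
347^4 ≡ 747^2 = 558009 ≡ 777 (mod 893)
347^8 ≡ 777^2 = 603729 ≡ 61 (mod 893)
347^16 ≡ 61^2 = 3721 ≡ 149 (mod 893)
347^32 ≡ 149^2 = 22201 ≡ 769 (mod 893)
347^64 ≡ 769^2 = 591361 ≡ 195 (mod 893)
347^128 ≡ 195^2 = 38025 ≡ 519 (mod 893)
347^194 = 347^128 · 347^64 · 347^2 ≡ 519 · 195 · 747 (mod 893).
Accumulate the product:
519 · 195 = 101205 ≡ 296
296 · 747 = 221112 ≡ 541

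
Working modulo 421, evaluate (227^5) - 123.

103

(227)^5 ≡ 226 (mod 421)
226 - 123 = 103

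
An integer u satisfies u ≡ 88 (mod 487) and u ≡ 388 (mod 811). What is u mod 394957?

365338

487⁻¹ mod 811: 487·408 ≡ 1 (mod 811), so 487⁻¹ ≡ 408.
u = 88 + 487·((388 − 88)·408 mod 811) = 88 + 487·750 = 365338.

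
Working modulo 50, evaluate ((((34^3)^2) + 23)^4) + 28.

(34)^3 ≡ 4 (mod 50)
(4)^2 ≡ 16 (mod 50)
16 + 23 = 39
(39)^4 ≡ 41 (mod 50)
41 + 28 = 69 ≡ 19 (mod 50)

19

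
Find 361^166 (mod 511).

166 in binary is 10100110, i.e. 166 = 128 + 32 + 4 + 2.
361^1 ≡ 361 (mod 511)
361^2 ≡ 361^2 = 130321 ≡ 16 (mod 511)
361^4 ≡ 16^2 = 256 (mod 511)
361^8 ≡ 256^2 = 65536 ≡ 128 (mod 511)
361^16 ≡ 128^2 = 16384 ≡ 32 (mod 511)
361^32 ≡ 32^2 = 1024 ≡ 2 (mod 511)
361^64 ≡ 2^2 = 4 (mod 511)
361^128 ≡ 4^2 = 16 (mod 511)
361^166 = 361^128 * 361^32 * 361^4 * 361^2 ≡ 16 * 2 * 256 * 16 (mod 511).
Accumulate the product:
16 * 2 = 32
32 * 256 = 8192 ≡ 16
16 * 16 = 256

256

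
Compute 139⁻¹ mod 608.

35

Apply the Euclidean algorithm and back-substitute:
608 = 4*139 + 52
139 = 2*52 + 35
52 = 1*35 + 17
35 = 2*17 + 1
17 = 17*1 + 0
gcd(139, 608) = 1, so the inverse exists.
Back-substitute for 1:
1 = 1*35 − 2*17
  = −2*52 + 3*35
  = 3*139 − 8*52
  = −8*608 + 35*139
So 139⁻¹ ≡ 35 (mod 608).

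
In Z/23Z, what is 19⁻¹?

Run the extended Euclidean algorithm:
23 = 1*19 + 4
19 = 4*4 + 3
4 = 1*3 + 1
3 = 3*1 + 0
gcd(19, 23) = 1, so the inverse exists.
Bézout: 1 = 5*23 − 6*19.
So 19⁻¹ ≡ −6 ≡ 17 (mod 23).

17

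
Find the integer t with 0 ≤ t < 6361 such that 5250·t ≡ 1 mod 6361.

6069

By the extended Euclidean algorithm:
6361 = 1×5250 + 1111
5250 = 4×1111 + 806
1111 = 1×806 + 305
806 = 2×305 + 196
305 = 1×196 + 109
196 = 1×109 + 87
109 = 1×87 + 22
87 = 3×22 + 21
22 = 1×21 + 1
21 = 21×1 + 0
gcd(5250, 6361) = 1, so the inverse exists.
Back-substitute for 1:
1 = 1×22 − 1×21
  = −1×87 + 4×22
  = 4×109 − 5×87
  = −5×196 + 9×109
  = 9×305 − 14×196
  = −14×806 + 37×305
  = 37×1111 − 51×806
  = −51×5250 + 241×1111
  = 241×6361 − 292×5250
So 5250⁻¹ ≡ −292 ≡ 6069 (mod 6361).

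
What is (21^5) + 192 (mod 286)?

(21)^5 ≡ 21 (mod 286)
21 + 192 = 213

213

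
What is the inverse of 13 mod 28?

Apply the Euclidean algorithm and back-substitute:
28 = 2·13 + 2
13 = 6·2 + 1
2 = 2·1 + 0
gcd(13, 28) = 1, so the inverse exists.
Bézout: 1 = −6·28 + 13·13.
So 13⁻¹ ≡ 13 (mod 28).

13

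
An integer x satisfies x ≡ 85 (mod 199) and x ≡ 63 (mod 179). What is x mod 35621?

31925

199⁻¹ mod 179: 199·9 ≡ 1 (mod 179), so 199⁻¹ ≡ 9.
x = 85 + 199·((63 − 85)·9 mod 179) = 85 + 199·160 = 31925.
Check: 31925 mod 199 = 85, 31925 mod 179 = 63. ✓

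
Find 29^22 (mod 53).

13

22 in binary is 10110, i.e. 22 = 16 + 4 + 2.
29^1 ≡ 29 (mod 53)
29^2 ≡ 29^2 = 841 ≡ 46 (mod 53)
29^4 ≡ 46^2 = 2116 ≡ 49 (mod 53)
29^8 ≡ 49^2 = 2401 ≡ 16 (mod 53)
29^16 ≡ 16^2 = 256 ≡ 44 (mod 53)
29^22 = 29^16 · 29^4 · 29^2 ≡ 44 · 49 · 46 (mod 53).
Accumulate the product:
44 · 49 = 2156 ≡ 36
36 · 46 = 1656 ≡ 13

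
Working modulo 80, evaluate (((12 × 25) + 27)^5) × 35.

5

12 × 25 = 300 ≡ 60 (mod 80)
60 + 27 = 87 ≡ 7 (mod 80)
(7)^5 ≡ 7 (mod 80)
7 × 35 = 245 ≡ 5 (mod 80)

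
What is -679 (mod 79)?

-679 = -9*79 + 32, so -679 ≡ 32 (mod 79).

32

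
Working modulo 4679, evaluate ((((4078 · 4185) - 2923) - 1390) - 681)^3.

4078 · 4185 = 17066430 ≡ 2117 (mod 4679)
2117 - 2923 = -806 ≡ 3873 (mod 4679)
3873 - 1390 = 2483
2483 - 681 = 1802
(1802)^3 ≡ 2467 (mod 4679)

2467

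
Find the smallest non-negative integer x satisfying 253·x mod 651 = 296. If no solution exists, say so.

611

gcd(253, 651) = 1, so a unique solution mod 651 exists.
253⁻¹ ≡ 211 (mod 651).
x ≡ 211·296 ≡ 611 (mod 651).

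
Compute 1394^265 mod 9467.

1387

Compute successive squares:
265 in binary is 100001001, i.e. 265 = 256 + 8 + 1.
1394^1 ≡ 1394 (mod 9467)
1394^2 ≡ 1394^2 = 1943236 ≡ 2501 (mod 9467)
1394^4 ≡ 2501^2 = 6255001 ≡ 6781 (mod 9467)
1394^8 ≡ 6781^2 = 45981961 ≡ 742 (mod 9467)
1394^16 ≡ 742^2 = 550564 ≡ 1478 (mod 9467)
1394^32 ≡ 1478^2 = 2184484 ≡ 7074 (mod 9467)
1394^64 ≡ 7074^2 = 50041476 ≡ 8381 (mod 9467)
1394^128 ≡ 8381^2 = 70241161 ≡ 5488 (mod 9467)
1394^256 ≡ 5488^2 = 30118144 ≡ 3617 (mod 9467)
1394^265 = 1394^256 · 1394^8 · 1394^1 ≡ 3617 · 742 · 1394 (mod 9467).
Accumulate the product:
3617 · 742 = 2683814 ≡ 4653
4653 · 1394 = 6486282 ≡ 1387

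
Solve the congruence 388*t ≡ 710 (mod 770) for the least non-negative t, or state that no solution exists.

365

gcd(388, 770) = 2, and 2 | 710, so solutions exist.
Divide through by 2: 194*t ≡ 355 (mod 385).
194⁻¹ ≡ 129 (mod 385).
t ≡ 129*355 ≡ 365 (mod 385).
The smallest non-negative solution is t = 365.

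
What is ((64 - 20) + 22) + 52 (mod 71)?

47

64 - 20 = 44
44 + 22 = 66
66 + 52 = 118 ≡ 47 (mod 71)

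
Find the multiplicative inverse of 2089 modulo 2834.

Apply the Euclidean algorithm and back-substitute:
2834 = 1*2089 + 745
2089 = 2*745 + 599
745 = 1*599 + 146
599 = 4*146 + 15
146 = 9*15 + 11
15 = 1*11 + 4
11 = 2*4 + 3
4 = 1*3 + 1
3 = 3*1 + 0
gcd(2089, 2834) = 1, so the inverse exists.
Bézout: 1 = −558*2834 + 757*2089.
So 2089⁻¹ ≡ 757 (mod 2834).

757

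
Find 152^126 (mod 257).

Compute successive squares:
152^1 ≡ 152 (mod 257)
152^2 ≡ 152^2 = 23104 ≡ 231 (mod 257)
152^4 ≡ 231^2 = 53361 ≡ 162 (mod 257)
152^8 ≡ 162^2 = 26244 ≡ 30 (mod 257)
152^16 ≡ 30^2 = 900 ≡ 129 (mod 257)
152^32 ≡ 129^2 = 16641 ≡ 193 (mod 257)
152^64 ≡ 193^2 = 37249 ≡ 241 (mod 257)
152^126 = 152^64 * 152^32 * 152^16 * 152^8 * 152^4 * 152^2 ≡ 241 * 193 * 129 * 30 * 162 * 231 (mod 257).
Accumulate the product:
241 * 193 = 46513 ≡ 253
253 * 129 = 32637 ≡ 255
255 * 30 = 7650 ≡ 197
197 * 162 = 31914 ≡ 46
46 * 231 = 10626 ≡ 89

89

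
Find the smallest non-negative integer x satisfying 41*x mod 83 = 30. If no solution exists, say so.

23

gcd(41, 83) = 1, so a unique solution mod 83 exists.
41⁻¹ ≡ 81 (mod 83).
x ≡ 81*30 ≡ 23 (mod 83).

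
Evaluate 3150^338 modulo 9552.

338 in binary is 101010010, i.e. 338 = 256 + 64 + 16 + 2.
3150^1 ≡ 3150 (mod 9552)
3150^2 ≡ 3150^2 = 9922500 ≡ 7524 (mod 9552)
3150^4 ≡ 7524^2 = 56610576 ≡ 5424 (mod 9552)
3150^8 ≡ 5424^2 = 29419776 ≡ 9168 (mod 9552)
3150^16 ≡ 9168^2 = 84052224 ≡ 4176 (mod 9552)
3150^32 ≡ 4176^2 = 17438976 ≡ 6576 (mod 9552)
3150^64 ≡ 6576^2 = 43243776 ≡ 1872 (mod 9552)
3150^128 ≡ 1872^2 = 3504384 ≡ 8352 (mod 9552)
3150^256 ≡ 8352^2 = 69755904 ≡ 7200 (mod 9552)
3150^338 = 3150^256 · 3150^64 · 3150^16 · 3150^2 ≡ 7200 · 1872 · 4176 · 7524 (mod 9552).
Accumulate the product:
7200 · 1872 = 13478400 ≡ 528
528 · 4176 = 2204928 ≡ 7968
7968 · 7524 = 59951232 ≡ 2880

2880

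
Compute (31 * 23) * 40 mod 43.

11

31 * 23 = 713 ≡ 25 (mod 43)
25 * 40 = 1000 ≡ 11 (mod 43)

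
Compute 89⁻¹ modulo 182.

Apply the Euclidean algorithm and back-substitute:
182 = 2*89 + 4
89 = 22*4 + 1
4 = 4*1 + 0
gcd(89, 182) = 1, so the inverse exists.
Bézout: 1 = −22*182 + 45*89.
So 89⁻¹ ≡ 45 (mod 182).

45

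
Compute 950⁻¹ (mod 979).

979 = 1·950 + 29
950 = 32·29 + 22
29 = 1·22 + 7
22 = 3·7 + 1
7 = 7·1 + 0
gcd(950, 979) = 1, so the inverse exists.
Bézout: 1 = −131·979 + 135·950.
So 950⁻¹ ≡ 135 (mod 979).

135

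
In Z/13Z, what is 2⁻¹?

Apply the Euclidean algorithm and back-substitute:
13 = 6*2 + 1
2 = 2*1 + 0
gcd(2, 13) = 1, so the inverse exists.
Back-substitute for 1:
1 = 1*13 − 6*2
So 2⁻¹ ≡ −6 ≡ 7 (mod 13).

7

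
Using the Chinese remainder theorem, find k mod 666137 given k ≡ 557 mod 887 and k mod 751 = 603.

147799

887⁻¹ mod 751: 887·624 ≡ 1 (mod 751), so 887⁻¹ ≡ 624.
k = 557 + 887·((603 − 557)·624 mod 751) = 557 + 887·166 = 147799.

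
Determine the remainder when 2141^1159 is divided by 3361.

By square-and-multiply:
1159 in binary is 10010000111, i.e. 1159 = 1024 + 128 + 4 + 2 + 1.
2141^1 ≡ 2141 (mod 3361)
2141^2 ≡ 2141^2 = 4583881 ≡ 2838 (mod 3361)
2141^4 ≡ 2838^2 = 8054244 ≡ 1288 (mod 3361)
2141^8 ≡ 1288^2 = 1658944 ≡ 1971 (mod 3361)
2141^16 ≡ 1971^2 = 3884841 ≡ 2886 (mod 3361)
2141^32 ≡ 2886^2 = 8328996 ≡ 438 (mod 3361)
2141^64 ≡ 438^2 = 191844 ≡ 267 (mod 3361)
2141^128 ≡ 267^2 = 71289 ≡ 708 (mod 3361)
2141^256 ≡ 708^2 = 501264 ≡ 475 (mod 3361)
2141^512 ≡ 475^2 = 225625 ≡ 438 (mod 3361)
2141^1024 ≡ 438^2 = 191844 ≡ 267 (mod 3361)
2141^1159 = 2141^1024 × 2141^128 × 2141^4 × 2141^2 × 2141^1 ≡ 267 × 708 × 1288 × 2838 × 2141 (mod 3361).
Accumulate the product:
267 × 708 = 189036 ≡ 820
820 × 1288 = 1056160 ≡ 806
806 × 2838 = 2287428 ≡ 1948
1948 × 2141 = 4170668 ≡ 3028

3028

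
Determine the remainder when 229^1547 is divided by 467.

By square-and-multiply:
1547 in binary is 11000001011, i.e. 1547 = 1024 + 512 + 8 + 2 + 1.
229^1 ≡ 229 (mod 467)
229^2 ≡ 229^2 = 52441 ≡ 137 (mod 467)
229^4 ≡ 137^2 = 18769 ≡ 89 (mod 467)
229^8 ≡ 89^2 = 7921 ≡ 449 (mod 467)
229^16 ≡ 449^2 = 201601 ≡ 324 (mod 467)
229^32 ≡ 324^2 = 104976 ≡ 368 (mod 467)
229^64 ≡ 368^2 = 135424 ≡ 461 (mod 467)
229^128 ≡ 461^2 = 212521 ≡ 36 (mod 467)
229^256 ≡ 36^2 = 1296 ≡ 362 (mod 467)
229^512 ≡ 362^2 = 131044 ≡ 284 (mod 467)
229^1024 ≡ 284^2 = 80656 ≡ 332 (mod 467)
229^1547 = 229^1024 × 229^512 × 229^8 × 229^2 × 229^1 ≡ 332 × 284 × 449 × 137 × 229 (mod 467).
Accumulate the product:
332 × 284 = 94288 ≡ 421
421 × 449 = 189029 ≡ 361
361 × 137 = 49457 ≡ 422
422 × 229 = 96638 ≡ 436

436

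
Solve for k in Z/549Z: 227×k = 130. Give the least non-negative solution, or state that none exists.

gcd(227, 549) = 1, so a unique solution mod 549 exists.
227⁻¹ ≡ 104 (mod 549).
k ≡ 104×130 ≡ 344 (mod 549).

344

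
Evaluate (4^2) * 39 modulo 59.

(4)^2 ≡ 16 (mod 59)
16 * 39 = 624 ≡ 34 (mod 59)

34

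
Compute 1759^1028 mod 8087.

1759^1 ≡ 1759 (mod 8087)
1759^2 ≡ 1759^2 = 3094081 ≡ 4847 (mod 8087)
1759^4 ≡ 4847^2 = 23493409 ≡ 674 (mod 8087)
1759^8 ≡ 674^2 = 454276 ≡ 1404 (mod 8087)
1759^16 ≡ 1404^2 = 1971216 ≡ 6075 (mod 8087)
1759^32 ≡ 6075^2 = 36905625 ≡ 4644 (mod 8087)
1759^64 ≡ 4644^2 = 21566736 ≡ 6794 (mod 8087)
1759^128 ≡ 6794^2 = 46158436 ≡ 5927 (mod 8087)
1759^256 ≡ 5927^2 = 35129329 ≡ 7488 (mod 8087)
1759^512 ≡ 7488^2 = 56070144 ≡ 2973 (mod 8087)
1759^1024 ≡ 2973^2 = 8838729 ≡ 7725 (mod 8087)
1759^1028 = 1759^1024 · 1759^4 ≡ 7725 · 674 (mod 8087).
7725 · 674 = 5206650 ≡ 6709 (mod 8087).

6709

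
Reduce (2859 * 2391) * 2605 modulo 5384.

2859 * 2391 = 6835869 ≡ 3573 (mod 5384)
3573 * 2605 = 9307665 ≡ 4113 (mod 5384)

4113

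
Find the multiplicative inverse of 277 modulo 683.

180

683 = 2·277 + 129
277 = 2·129 + 19
129 = 6·19 + 15
19 = 1·15 + 4
15 = 3·4 + 3
4 = 1·3 + 1
3 = 3·1 + 0
gcd(277, 683) = 1, so the inverse exists.
Back-substitute for 1:
1 = 1·4 − 1·3
  = −1·15 + 4·4
  = 4·19 − 5·15
  = −5·129 + 34·19
  = 34·277 − 73·129
  = −73·683 + 180·277
So 277⁻¹ ≡ 180 (mod 683).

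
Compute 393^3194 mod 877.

456

Using repeated squaring:
393^1 ≡ 393 (mod 877)
393^2 ≡ 393^2 = 154449 ≡ 97 (mod 877)
393^4 ≡ 97^2 = 9409 ≡ 639 (mod 877)
393^8 ≡ 639^2 = 408321 ≡ 516 (mod 877)
393^16 ≡ 516^2 = 266256 ≡ 525 (mod 877)
393^32 ≡ 525^2 = 275625 ≡ 247 (mod 877)
393^64 ≡ 247^2 = 61009 ≡ 496 (mod 877)
393^128 ≡ 496^2 = 246016 ≡ 456 (mod 877)
393^256 ≡ 456^2 = 207936 ≡ 87 (mod 877)
393^512 ≡ 87^2 = 7569 ≡ 553 (mod 877)
393^1024 ≡ 553^2 = 305809 ≡ 613 (mod 877)
393^2048 ≡ 613^2 = 375769 ≡ 413 (mod 877)
393^3194 = 393^2048 * 393^1024 * 393^64 * 393^32 * 393^16 * 393^8 * 393^2 ≡ 413 * 613 * 496 * 247 * 525 * 516 * 97 (mod 877).
Accumulate the product:
413 * 613 = 253169 ≡ 593
593 * 496 = 294128 ≡ 333
333 * 247 = 82251 ≡ 690
690 * 525 = 362250 ≡ 49
49 * 516 = 25284 ≡ 728
728 * 97 = 70616 ≡ 456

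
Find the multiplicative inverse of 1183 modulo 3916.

1003

3916 = 3*1183 + 367
1183 = 3*367 + 82
367 = 4*82 + 39
82 = 2*39 + 4
39 = 9*4 + 3
4 = 1*3 + 1
3 = 3*1 + 0
gcd(1183, 3916) = 1, so the inverse exists.
Back-substitute for 1:
1 = 1*4 − 1*3
  = −1*39 + 10*4
  = 10*82 − 21*39
  = −21*367 + 94*82
  = 94*1183 − 303*367
  = −303*3916 + 1003*1183
So 1183⁻¹ ≡ 1003 (mod 3916).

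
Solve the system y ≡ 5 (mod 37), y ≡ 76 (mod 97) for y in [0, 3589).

37⁻¹ mod 97: 37×21 ≡ 1 (mod 97), so 37⁻¹ ≡ 21.
y = 5 + 37×((76 − 5)×21 mod 97) = 5 + 37×36 = 1337.

1337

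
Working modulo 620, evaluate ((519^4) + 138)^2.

(519)^4 ≡ 221 (mod 620)
221 + 138 = 359
(359)^2 ≡ 541 (mod 620)

541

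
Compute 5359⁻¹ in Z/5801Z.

5801 = 1·5359 + 442
5359 = 12·442 + 55
442 = 8·55 + 2
55 = 27·2 + 1
2 = 2·1 + 0
gcd(5359, 5801) = 1, so the inverse exists.
Back-substitute for 1:
1 = 1·55 − 27·2
  = −27·442 + 217·55
  = 217·5359 − 2631·442
  = −2631·5801 + 2848·5359
So 5359⁻¹ ≡ 2848 (mod 5801).

2848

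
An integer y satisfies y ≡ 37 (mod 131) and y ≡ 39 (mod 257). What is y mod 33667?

20342

131⁻¹ mod 257: 131×206 ≡ 1 (mod 257), so 131⁻¹ ≡ 206.
y = 37 + 131×((39 − 37)×206 mod 257) = 37 + 131×155 = 20342.
Check: 20342 mod 131 = 37, 20342 mod 257 = 39. ✓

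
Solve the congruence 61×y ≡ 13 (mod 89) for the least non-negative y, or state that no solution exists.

79

gcd(61, 89) = 1, so a unique solution mod 89 exists.
61⁻¹ ≡ 54 (mod 89).
y ≡ 54×13 ≡ 79 (mod 89).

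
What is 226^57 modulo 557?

Compute successive squares:
57 in binary is 111001, i.e. 57 = 32 + 16 + 8 + 1.
226^1 ≡ 226 (mod 557)
226^2 ≡ 226^2 = 51076 ≡ 389 (mod 557)
226^4 ≡ 389^2 = 151321 ≡ 374 (mod 557)
226^8 ≡ 374^2 = 139876 ≡ 69 (mod 557)
226^16 ≡ 69^2 = 4761 ≡ 305 (mod 557)
226^32 ≡ 305^2 = 93025 ≡ 6 (mod 557)
226^57 = 226^32 × 226^16 × 226^8 × 226^1 ≡ 6 × 305 × 69 × 226 (mod 557).
Accumulate the product:
6 × 305 = 1830 ≡ 159
159 × 69 = 10971 ≡ 388
388 × 226 = 87688 ≡ 239

239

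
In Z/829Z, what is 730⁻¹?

Run the extended Euclidean algorithm:
829 = 1×730 + 99
730 = 7×99 + 37
99 = 2×37 + 25
37 = 1×25 + 12
25 = 2×12 + 1
12 = 12×1 + 0
gcd(730, 829) = 1, so the inverse exists.
Back-substitute for 1:
1 = 1×25 − 2×12
  = −2×37 + 3×25
  = 3×99 − 8×37
  = −8×730 + 59×99
  = 59×829 − 67×730
So 730⁻¹ ≡ −67 ≡ 762 (mod 829).

762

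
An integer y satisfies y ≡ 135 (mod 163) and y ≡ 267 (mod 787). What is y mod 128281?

22303

163⁻¹ mod 787: 163·478 ≡ 1 (mod 787), so 163⁻¹ ≡ 478.
y = 135 + 163·((267 − 135)·478 mod 787) = 135 + 163·136 = 22303.
Check: 22303 mod 163 = 135, 22303 mod 787 = 267. ✓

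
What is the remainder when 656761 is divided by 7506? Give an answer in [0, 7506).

3739

656761 = 87×7506 + 3739, so 656761 ≡ 3739 (mod 7506).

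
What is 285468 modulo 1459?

285468 = 195·1459 + 963, so 285468 ≡ 963 (mod 1459).

963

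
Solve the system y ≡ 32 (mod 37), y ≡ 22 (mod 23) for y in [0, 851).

735

37⁻¹ mod 23: 37×5 ≡ 1 (mod 23), so 37⁻¹ ≡ 5.
y = 32 + 37×((22 − 32)×5 mod 23) = 32 + 37×19 = 735.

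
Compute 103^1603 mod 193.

34

Using repeated squaring:
1603 in binary is 11001000011, i.e. 1603 = 1024 + 512 + 64 + 2 + 1.
103^1 ≡ 103 (mod 193)
103^2 ≡ 103^2 = 10609 ≡ 187 (mod 193)
103^4 ≡ 187^2 = 34969 ≡ 36 (mod 193)
103^8 ≡ 36^2 = 1296 ≡ 138 (mod 193)
103^16 ≡ 138^2 = 19044 ≡ 130 (mod 193)
103^32 ≡ 130^2 = 16900 ≡ 109 (mod 193)
103^64 ≡ 109^2 = 11881 ≡ 108 (mod 193)
103^128 ≡ 108^2 = 11664 ≡ 84 (mod 193)
103^256 ≡ 84^2 = 7056 ≡ 108 (mod 193)
103^512 ≡ 108^2 = 11664 ≡ 84 (mod 193)
103^1024 ≡ 84^2 = 7056 ≡ 108 (mod 193)
103^1603 = 103^1024 · 103^512 · 103^64 · 103^2 · 103^1 ≡ 108 · 84 · 108 · 187 · 103 (mod 193).
Accumulate the product:
108 · 84 = 9072 ≡ 1
1 · 108 = 108
108 · 187 = 20196 ≡ 124
124 · 103 = 12772 ≡ 34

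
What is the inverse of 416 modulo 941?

Run the extended Euclidean algorithm:
941 = 2·416 + 109
416 = 3·109 + 89
109 = 1·89 + 20
89 = 4·20 + 9
20 = 2·9 + 2
9 = 4·2 + 1
2 = 2·1 + 0
gcd(416, 941) = 1, so the inverse exists.
Back-substitute for 1:
1 = 1·9 − 4·2
  = −4·20 + 9·9
  = 9·89 − 40·20
  = −40·109 + 49·89
  = 49·416 − 187·109
  = −187·941 + 423·416
So 416⁻¹ ≡ 423 (mod 941).

423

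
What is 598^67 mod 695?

42

Compute successive squares:
598^1 ≡ 598 (mod 695)
598^2 ≡ 598^2 = 357604 ≡ 374 (mod 695)
598^4 ≡ 374^2 = 139876 ≡ 181 (mod 695)
598^8 ≡ 181^2 = 32761 ≡ 96 (mod 695)
598^16 ≡ 96^2 = 9216 ≡ 181 (mod 695)
598^32 ≡ 181^2 = 32761 ≡ 96 (mod 695)
598^64 ≡ 96^2 = 9216 ≡ 181 (mod 695)
598^67 = 598^64 · 598^2 · 598^1 ≡ 181 · 374 · 598 (mod 695).
Accumulate the product:
181 · 374 = 67694 ≡ 279
279 · 598 = 166842 ≡ 42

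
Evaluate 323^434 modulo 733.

323^1 ≡ 323 (mod 733)
323^2 ≡ 323^2 = 104329 ≡ 243 (mod 733)
323^4 ≡ 243^2 = 59049 ≡ 409 (mod 733)
323^8 ≡ 409^2 = 167281 ≡ 157 (mod 733)
323^16 ≡ 157^2 = 24649 ≡ 460 (mod 733)
323^32 ≡ 460^2 = 211600 ≡ 496 (mod 733)
323^64 ≡ 496^2 = 246016 ≡ 461 (mod 733)
323^128 ≡ 461^2 = 212521 ≡ 684 (mod 733)
323^256 ≡ 684^2 = 467856 ≡ 202 (mod 733)
323^434 = 323^256 · 323^128 · 323^32 · 323^16 · 323^2 ≡ 202 · 684 · 496 · 460 · 243 (mod 733).
Accumulate the product:
202 · 684 = 138168 ≡ 364
364 · 496 = 180544 ≡ 226
226 · 460 = 103960 ≡ 607
607 · 243 = 147501 ≡ 168

168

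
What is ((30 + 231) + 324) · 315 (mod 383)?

52

30 + 231 = 261
261 + 324 = 585 ≡ 202 (mod 383)
202 · 315 = 63630 ≡ 52 (mod 383)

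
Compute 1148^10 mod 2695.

1519

Using repeated squaring:
10 in binary is 1010, i.e. 10 = 8 + 2.
1148^1 ≡ 1148 (mod 2695)
1148^2 ≡ 1148^2 = 1317904 ≡ 49 (mod 2695)
1148^4 ≡ 49^2 = 2401 (mod 2695)
1148^8 ≡ 2401^2 = 5764801 ≡ 196 (mod 2695)
1148^10 = 1148^8 · 1148^2 ≡ 196 · 49 (mod 2695).
196 · 49 = 9604 ≡ 1519 (mod 2695).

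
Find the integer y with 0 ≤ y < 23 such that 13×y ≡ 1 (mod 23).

By the extended Euclidean algorithm:
23 = 1*13 + 10
13 = 1*10 + 3
10 = 3*3 + 1
3 = 3*1 + 0
gcd(13, 23) = 1, so the inverse exists.
Bézout: 1 = 4*23 − 7*13.
So 13⁻¹ ≡ −7 ≡ 16 (mod 23).

16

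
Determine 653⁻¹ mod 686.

By the extended Euclidean algorithm:
686 = 1·653 + 33
653 = 19·33 + 26
33 = 1·26 + 7
26 = 3·7 + 5
7 = 1·5 + 2
5 = 2·2 + 1
2 = 2·1 + 0
gcd(653, 686) = 1, so the inverse exists.
Back-substitute for 1:
1 = 1·5 − 2·2
  = −2·7 + 3·5
  = 3·26 − 11·7
  = −11·33 + 14·26
  = 14·653 − 277·33
  = −277·686 + 291·653
So 653⁻¹ ≡ 291 (mod 686).

291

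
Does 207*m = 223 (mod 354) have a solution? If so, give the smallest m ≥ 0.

gcd(207, 354) = 3, and 3 does not divide 223.
So the congruence has no solution.

no solution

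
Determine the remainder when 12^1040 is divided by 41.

By square-and-multiply:
12^1 ≡ 12 (mod 41)
12^2 ≡ 12^2 = 144 ≡ 21 (mod 41)
12^4 ≡ 21^2 = 441 ≡ 31 (mod 41)
12^8 ≡ 31^2 = 961 ≡ 18 (mod 41)
12^16 ≡ 18^2 = 324 ≡ 37 (mod 41)
12^32 ≡ 37^2 = 1369 ≡ 16 (mod 41)
12^64 ≡ 16^2 = 256 ≡ 10 (mod 41)
12^128 ≡ 10^2 = 100 ≡ 18 (mod 41)
12^256 ≡ 18^2 = 324 ≡ 37 (mod 41)
12^512 ≡ 37^2 = 1369 ≡ 16 (mod 41)
12^1024 ≡ 16^2 = 256 ≡ 10 (mod 41)
12^1040 = 12^1024 * 12^16 ≡ 10 * 37 (mod 41).
10 * 37 = 370 ≡ 1 (mod 41).

1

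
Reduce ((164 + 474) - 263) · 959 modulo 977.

89

164 + 474 = 638
638 - 263 = 375
375 · 959 = 359625 ≡ 89 (mod 977)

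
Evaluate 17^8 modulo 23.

17^1 ≡ 17 (mod 23)
17^2 ≡ 17^2 = 289 ≡ 13 (mod 23)
17^4 ≡ 13^2 = 169 ≡ 8 (mod 23)
17^8 ≡ 8^2 = 64 ≡ 18 (mod 23)
So 17^8 ≡ 18 (mod 23).

18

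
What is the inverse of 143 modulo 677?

303

677 = 4×143 + 105
143 = 1×105 + 38
105 = 2×38 + 29
38 = 1×29 + 9
29 = 3×9 + 2
9 = 4×2 + 1
2 = 2×1 + 0
gcd(143, 677) = 1, so the inverse exists.
Bézout: 1 = −64×677 + 303×143.
So 143⁻¹ ≡ 303 (mod 677).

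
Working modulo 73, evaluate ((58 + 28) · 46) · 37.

58 + 28 = 86 ≡ 13 (mod 73)
13 · 46 = 598 ≡ 14 (mod 73)
14 · 37 = 518 ≡ 7 (mod 73)

7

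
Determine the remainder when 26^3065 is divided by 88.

3065 in binary is 101111111001, i.e. 3065 = 2048 + 512 + 256 + 128 + 64 + 32 + 16 + 8 + 1.
26^1 ≡ 26 (mod 88)
26^2 ≡ 26^2 = 676 ≡ 60 (mod 88)
26^4 ≡ 60^2 = 3600 ≡ 80 (mod 88)
26^8 ≡ 80^2 = 6400 ≡ 64 (mod 88)
26^16 ≡ 64^2 = 4096 ≡ 48 (mod 88)
26^32 ≡ 48^2 = 2304 ≡ 16 (mod 88)
26^64 ≡ 16^2 = 256 ≡ 80 (mod 88)
26^128 ≡ 80^2 = 6400 ≡ 64 (mod 88)
26^256 ≡ 64^2 = 4096 ≡ 48 (mod 88)
26^512 ≡ 48^2 = 2304 ≡ 16 (mod 88)
26^1024 ≡ 16^2 = 256 ≡ 80 (mod 88)
26^2048 ≡ 80^2 = 6400 ≡ 64 (mod 88)
26^3065 = 26^2048 × 26^512 × 26^256 × 26^128 × 26^64 × 26^32 × 26^16 × 26^8 × 26^1 ≡ 64 × 16 × 48 × 64 × 80 × 16 × 48 × 64 × 26 (mod 88).
Accumulate the product:
64 × 16 = 1024 ≡ 56
56 × 48 = 2688 ≡ 48
48 × 64 = 3072 ≡ 80
80 × 80 = 6400 ≡ 64
64 × 16 = 1024 ≡ 56
56 × 48 = 2688 ≡ 48
48 × 64 = 3072 ≡ 80
80 × 26 = 2080 ≡ 56

56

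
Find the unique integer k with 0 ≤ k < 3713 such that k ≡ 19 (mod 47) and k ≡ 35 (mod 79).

1852

47⁻¹ mod 79: 47*37 ≡ 1 (mod 79), so 47⁻¹ ≡ 37.
k = 19 + 47*((35 − 19)*37 mod 79) = 19 + 47*39 = 1852.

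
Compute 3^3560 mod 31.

3560 in binary is 110111101000, i.e. 3560 = 2048 + 1024 + 256 + 128 + 64 + 32 + 8.
3^1 ≡ 3 (mod 31)
3^2 ≡ 3^2 = 9 (mod 31)
3^4 ≡ 9^2 = 81 ≡ 19 (mod 31)
3^8 ≡ 19^2 = 361 ≡ 20 (mod 31)
3^16 ≡ 20^2 = 400 ≡ 28 (mod 31)
3^32 ≡ 28^2 = 784 ≡ 9 (mod 31)
3^64 ≡ 9^2 = 81 ≡ 19 (mod 31)
3^128 ≡ 19^2 = 361 ≡ 20 (mod 31)
3^256 ≡ 20^2 = 400 ≡ 28 (mod 31)
3^512 ≡ 28^2 = 784 ≡ 9 (mod 31)
3^1024 ≡ 9^2 = 81 ≡ 19 (mod 31)
3^2048 ≡ 19^2 = 361 ≡ 20 (mod 31)
3^3560 = 3^2048 · 3^1024 · 3^256 · 3^128 · 3^64 · 3^32 · 3^8 ≡ 20 · 19 · 28 · 20 · 19 · 9 · 20 (mod 31).
Accumulate the product:
20 · 19 = 380 ≡ 8
8 · 28 = 224 ≡ 7
7 · 20 = 140 ≡ 16
16 · 19 = 304 ≡ 25
25 · 9 = 225 ≡ 8
8 · 20 = 160 ≡ 5

5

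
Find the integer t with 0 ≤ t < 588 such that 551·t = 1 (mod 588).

143

Run the extended Euclidean algorithm:
588 = 1·551 + 37
551 = 14·37 + 33
37 = 1·33 + 4
33 = 8·4 + 1
4 = 4·1 + 0
gcd(551, 588) = 1, so the inverse exists.
Back-substitute for 1:
1 = 1·33 − 8·4
  = −8·37 + 9·33
  = 9·551 − 134·37
  = −134·588 + 143·551
So 551⁻¹ ≡ 143 (mod 588).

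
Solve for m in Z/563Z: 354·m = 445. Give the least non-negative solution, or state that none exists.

gcd(354, 563) = 1, so a unique solution mod 563 exists.
354⁻¹ ≡ 431 (mod 563).
m ≡ 431·445 ≡ 375 (mod 563).

375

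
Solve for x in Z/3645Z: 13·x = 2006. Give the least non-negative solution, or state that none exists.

gcd(13, 3645) = 1, so a unique solution mod 3645 exists.
13⁻¹ ≡ 1402 (mod 3645).
x ≡ 1402·2006 ≡ 2117 (mod 3645).

2117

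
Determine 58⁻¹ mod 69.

25

69 = 1·58 + 11
58 = 5·11 + 3
11 = 3·3 + 2
3 = 1·2 + 1
2 = 2·1 + 0
gcd(58, 69) = 1, so the inverse exists.
Bézout: 1 = −21·69 + 25·58.
So 58⁻¹ ≡ 25 (mod 69).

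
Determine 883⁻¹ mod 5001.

4378

5001 = 5·883 + 586
883 = 1·586 + 297
586 = 1·297 + 289
297 = 1·289 + 8
289 = 36·8 + 1
8 = 8·1 + 0
gcd(883, 5001) = 1, so the inverse exists.
Bézout: 1 = 110·5001 − 623·883.
So 883⁻¹ ≡ −623 ≡ 4378 (mod 5001).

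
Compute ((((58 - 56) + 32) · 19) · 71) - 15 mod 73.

58 - 56 = 2
2 + 32 = 34
34 · 19 = 646 ≡ 62 (mod 73)
62 · 71 = 4402 ≡ 22 (mod 73)
22 - 15 = 7

7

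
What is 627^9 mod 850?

Using repeated squaring:
9 in binary is 1001, i.e. 9 = 8 + 1.
627^1 ≡ 627 (mod 850)
627^2 ≡ 627^2 = 393129 ≡ 429 (mod 850)
627^4 ≡ 429^2 = 184041 ≡ 441 (mod 850)
627^8 ≡ 441^2 = 194481 ≡ 681 (mod 850)
627^9 = 627^8 · 627^1 ≡ 681 · 627 (mod 850).
681 · 627 = 426987 ≡ 287 (mod 850).

287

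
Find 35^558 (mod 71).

4

Compute successive squares:
558 in binary is 1000101110, i.e. 558 = 512 + 32 + 8 + 4 + 2.
35^1 ≡ 35 (mod 71)
35^2 ≡ 35^2 = 1225 ≡ 18 (mod 71)
35^4 ≡ 18^2 = 324 ≡ 40 (mod 71)
35^8 ≡ 40^2 = 1600 ≡ 38 (mod 71)
35^16 ≡ 38^2 = 1444 ≡ 24 (mod 71)
35^32 ≡ 24^2 = 576 ≡ 8 (mod 71)
35^64 ≡ 8^2 = 64 (mod 71)
35^128 ≡ 64^2 = 4096 ≡ 49 (mod 71)
35^256 ≡ 49^2 = 2401 ≡ 58 (mod 71)
35^512 ≡ 58^2 = 3364 ≡ 27 (mod 71)
35^558 = 35^512 * 35^32 * 35^8 * 35^4 * 35^2 ≡ 27 * 8 * 38 * 40 * 18 (mod 71).
Accumulate the product:
27 * 8 = 216 ≡ 3
3 * 38 = 114 ≡ 43
43 * 40 = 1720 ≡ 16
16 * 18 = 288 ≡ 4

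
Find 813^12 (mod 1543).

1186

Using repeated squaring:
813^1 ≡ 813 (mod 1543)
813^2 ≡ 813^2 = 660969 ≡ 565 (mod 1543)
813^4 ≡ 565^2 = 319225 ≡ 1367 (mod 1543)
813^8 ≡ 1367^2 = 1868689 ≡ 116 (mod 1543)
813^12 = 813^8 * 813^4 ≡ 116 * 1367 (mod 1543).
116 * 1367 = 158572 ≡ 1186 (mod 1543).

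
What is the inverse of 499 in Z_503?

377

503 = 1*499 + 4
499 = 124*4 + 3
4 = 1*3 + 1
3 = 3*1 + 0
gcd(499, 503) = 1, so the inverse exists.
Bézout: 1 = 125*503 − 126*499.
So 499⁻¹ ≡ −126 ≡ 377 (mod 503).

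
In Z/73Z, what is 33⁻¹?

Apply the Euclidean algorithm and back-substitute:
73 = 2×33 + 7
33 = 4×7 + 5
7 = 1×5 + 2
5 = 2×2 + 1
2 = 2×1 + 0
gcd(33, 73) = 1, so the inverse exists.
Back-substitute for 1:
1 = 1×5 − 2×2
  = −2×7 + 3×5
  = 3×33 − 14×7
  = −14×73 + 31×33
So 33⁻¹ ≡ 31 (mod 73).

31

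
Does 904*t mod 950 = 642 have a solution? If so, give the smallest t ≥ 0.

48

gcd(904, 950) = 2, and 2 | 642, so solutions exist.
Divide through by 2: 452*t ≡ 321 mod 475.
452⁻¹ ≡ 413 (mod 475).
t ≡ 413*321 ≡ 48 (mod 475).
The smallest non-negative solution is t = 48.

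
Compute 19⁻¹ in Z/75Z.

4

Apply the Euclidean algorithm and back-substitute:
75 = 3*19 + 18
19 = 1*18 + 1
18 = 18*1 + 0
gcd(19, 75) = 1, so the inverse exists.
Bézout: 1 = −1*75 + 4*19.
So 19⁻¹ ≡ 4 (mod 75).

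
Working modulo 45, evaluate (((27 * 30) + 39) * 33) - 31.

41

27 * 30 = 810 ≡ 0 (mod 45)
0 + 39 = 39
39 * 33 = 1287 ≡ 27 (mod 45)
27 - 31 = -4 ≡ 41 (mod 45)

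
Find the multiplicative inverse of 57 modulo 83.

Apply the Euclidean algorithm and back-substitute:
83 = 1*57 + 26
57 = 2*26 + 5
26 = 5*5 + 1
5 = 5*1 + 0
gcd(57, 83) = 1, so the inverse exists.
Bézout: 1 = 11*83 − 16*57.
So 57⁻¹ ≡ −16 ≡ 67 (mod 83).

67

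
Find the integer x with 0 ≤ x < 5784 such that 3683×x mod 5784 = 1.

5784 = 1·3683 + 2101
3683 = 1·2101 + 1582
2101 = 1·1582 + 519
1582 = 3·519 + 25
519 = 20·25 + 19
25 = 1·19 + 6
19 = 3·6 + 1
6 = 6·1 + 0
gcd(3683, 5784) = 1, so the inverse exists.
Bézout: 1 = 589·5784 − 925·3683.
So 3683⁻¹ ≡ −925 ≡ 4859 (mod 5784).

4859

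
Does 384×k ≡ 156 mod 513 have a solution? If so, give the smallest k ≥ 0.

134

gcd(384, 513) = 3, and 3 | 156, so solutions exist.
Divide through by 3: 128×k ≡ 52 (mod 171).
128⁻¹ ≡ 167 (mod 171).
k ≡ 167×52 ≡ 134 (mod 171).
The smallest non-negative solution is k = 134.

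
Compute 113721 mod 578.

113721 = 196·578 + 433, so 113721 ≡ 433 (mod 578).

433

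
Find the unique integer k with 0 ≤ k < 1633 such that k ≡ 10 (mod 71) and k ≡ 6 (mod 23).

71⁻¹ mod 23: 71·12 ≡ 1 (mod 23), so 71⁻¹ ≡ 12.
k = 10 + 71·((6 − 10)·12 mod 23) = 10 + 71·21 = 1501.
Check: 1501 mod 71 = 10, 1501 mod 23 = 6. ✓

1501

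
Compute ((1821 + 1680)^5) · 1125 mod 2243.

1821 + 1680 = 3501 ≡ 1258 (mod 2243)
(1258)^5 ≡ 2053 (mod 2243)
2053 · 1125 = 2309625 ≡ 1578 (mod 2243)

1578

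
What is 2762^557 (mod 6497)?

2762^1 ≡ 2762 (mod 6497)
2762^2 ≡ 2762^2 = 7628644 ≡ 1166 (mod 6497)
2762^4 ≡ 1166^2 = 1359556 ≡ 1683 (mod 6497)
2762^8 ≡ 1683^2 = 2832489 ≡ 6294 (mod 6497)
2762^16 ≡ 6294^2 = 39614436 ≡ 2227 (mod 6497)
2762^32 ≡ 2227^2 = 4959529 ≡ 2318 (mod 6497)
2762^64 ≡ 2318^2 = 5373124 ≡ 105 (mod 6497)
2762^128 ≡ 105^2 = 11025 ≡ 4528 (mod 6497)
2762^256 ≡ 4528^2 = 20502784 ≡ 4749 (mod 6497)
2762^512 ≡ 4749^2 = 22553001 ≡ 1914 (mod 6497)
2762^557 = 2762^512 × 2762^32 × 2762^8 × 2762^4 × 2762^1 ≡ 1914 × 2318 × 6294 × 1683 × 2762 (mod 6497).
Accumulate the product:
1914 × 2318 = 4436652 ≡ 5698
5698 × 6294 = 35863212 ≡ 6269
6269 × 1683 = 10550727 ≡ 6096
6096 × 2762 = 16837152 ≡ 3425

3425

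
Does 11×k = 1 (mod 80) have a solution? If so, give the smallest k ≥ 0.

gcd(11, 80) = 1, so a unique solution mod 80 exists.
11⁻¹ ≡ 51 (mod 80).
k ≡ 51×1 ≡ 51 (mod 80).

51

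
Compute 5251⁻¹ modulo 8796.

3439

Apply the Euclidean algorithm and back-substitute:
8796 = 1×5251 + 3545
5251 = 1×3545 + 1706
3545 = 2×1706 + 133
1706 = 12×133 + 110
133 = 1×110 + 23
110 = 4×23 + 18
23 = 1×18 + 5
18 = 3×5 + 3
5 = 1×3 + 2
3 = 1×2 + 1
2 = 2×1 + 0
gcd(5251, 8796) = 1, so the inverse exists.
Bézout: 1 = −2053×8796 + 3439×5251.
So 5251⁻¹ ≡ 3439 (mod 8796).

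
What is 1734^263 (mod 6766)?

By square-and-multiply:
263 in binary is 100000111, i.e. 263 = 256 + 4 + 2 + 1.
1734^1 ≡ 1734 (mod 6766)
1734^2 ≡ 1734^2 = 3006756 ≡ 2652 (mod 6766)
1734^4 ≡ 2652^2 = 7033104 ≡ 3230 (mod 6766)
1734^8 ≡ 3230^2 = 10432900 ≡ 6494 (mod 6766)
1734^16 ≡ 6494^2 = 42172036 ≡ 6324 (mod 6766)
1734^32 ≡ 6324^2 = 39992976 ≡ 5916 (mod 6766)
1734^64 ≡ 5916^2 = 34999056 ≡ 5304 (mod 6766)
1734^128 ≡ 5304^2 = 28132416 ≡ 6154 (mod 6766)
1734^256 ≡ 6154^2 = 37871716 ≡ 2414 (mod 6766)
1734^263 = 1734^256 · 1734^4 · 1734^2 · 1734^1 ≡ 2414 · 3230 · 2652 · 1734 (mod 6766).
Accumulate the product:
2414 · 3230 = 7797220 ≡ 2788
2788 · 2652 = 7393776 ≡ 5304
5304 · 1734 = 9197136 ≡ 2142

2142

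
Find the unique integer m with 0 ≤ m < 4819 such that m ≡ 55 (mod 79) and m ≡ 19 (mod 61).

79⁻¹ mod 61: 79×17 ≡ 1 (mod 61), so 79⁻¹ ≡ 17.
m = 55 + 79×((19 − 55)×17 mod 61) = 55 + 79×59 = 4716.

4716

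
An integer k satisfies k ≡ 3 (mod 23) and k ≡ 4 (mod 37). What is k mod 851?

670

23⁻¹ mod 37: 23×29 ≡ 1 (mod 37), so 23⁻¹ ≡ 29.
k = 3 + 23×((4 − 3)×29 mod 37) = 3 + 23×29 = 670.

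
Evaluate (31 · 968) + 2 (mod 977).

700

31 · 968 = 30008 ≡ 698 (mod 977)
698 + 2 = 700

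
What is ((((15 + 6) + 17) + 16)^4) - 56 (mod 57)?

25

15 + 6 = 21
21 + 17 = 38
38 + 16 = 54
(54)^4 ≡ 24 (mod 57)
24 - 56 = -32 ≡ 25 (mod 57)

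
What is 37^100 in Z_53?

36

100 in binary is 1100100, i.e. 100 = 64 + 32 + 4.
37^1 ≡ 37 (mod 53)
37^2 ≡ 37^2 = 1369 ≡ 44 (mod 53)
37^4 ≡ 44^2 = 1936 ≡ 28 (mod 53)
37^8 ≡ 28^2 = 784 ≡ 42 (mod 53)
37^16 ≡ 42^2 = 1764 ≡ 15 (mod 53)
37^32 ≡ 15^2 = 225 ≡ 13 (mod 53)
37^64 ≡ 13^2 = 169 ≡ 10 (mod 53)
37^100 = 37^64 · 37^32 · 37^4 ≡ 10 · 13 · 28 (mod 53).
Accumulate the product:
10 · 13 = 130 ≡ 24
24 · 28 = 672 ≡ 36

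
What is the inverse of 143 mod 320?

320 = 2*143 + 34
143 = 4*34 + 7
34 = 4*7 + 6
7 = 1*6 + 1
6 = 6*1 + 0
gcd(143, 320) = 1, so the inverse exists.
Back-substitute for 1:
1 = 1*7 − 1*6
  = −1*34 + 5*7
  = 5*143 − 21*34
  = −21*320 + 47*143
So 143⁻¹ ≡ 47 (mod 320).

47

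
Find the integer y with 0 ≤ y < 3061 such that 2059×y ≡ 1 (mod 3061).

3061 = 1×2059 + 1002
2059 = 2×1002 + 55
1002 = 18×55 + 12
55 = 4×12 + 7
12 = 1×7 + 5
7 = 1×5 + 2
5 = 2×2 + 1
2 = 2×1 + 0
gcd(2059, 3061) = 1, so the inverse exists.
Bézout: 1 = 861×3061 − 1280×2059.
So 2059⁻¹ ≡ −1280 ≡ 1781 (mod 3061).

1781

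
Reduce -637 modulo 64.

-637 = -10·64 + 3, so -637 ≡ 3 (mod 64).

3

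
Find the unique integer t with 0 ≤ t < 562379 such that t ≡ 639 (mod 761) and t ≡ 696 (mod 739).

761⁻¹ mod 739: 761·168 ≡ 1 (mod 739), so 761⁻¹ ≡ 168.
t = 639 + 761·((696 − 639)·168 mod 739) = 639 + 761·708 = 539427.

539427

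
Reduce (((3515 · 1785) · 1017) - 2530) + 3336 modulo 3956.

3515 · 1785 = 6274275 ≡ 59 (mod 3956)
59 · 1017 = 60003 ≡ 663 (mod 3956)
663 - 2530 = -1867 ≡ 2089 (mod 3956)
2089 + 3336 = 5425 ≡ 1469 (mod 3956)

1469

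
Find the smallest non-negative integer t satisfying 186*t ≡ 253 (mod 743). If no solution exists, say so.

gcd(186, 743) = 1, so a unique solution mod 743 exists.
186⁻¹ ≡ 4 (mod 743).
t ≡ 4*253 ≡ 269 (mod 743).

269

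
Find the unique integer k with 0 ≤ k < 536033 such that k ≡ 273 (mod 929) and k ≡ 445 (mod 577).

323565

929⁻¹ mod 577: 929·418 ≡ 1 (mod 577), so 929⁻¹ ≡ 418.
k = 273 + 929·((445 − 273)·418 mod 577) = 273 + 929·348 = 323565.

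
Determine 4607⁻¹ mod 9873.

8225

By the extended Euclidean algorithm:
9873 = 2×4607 + 659
4607 = 6×659 + 653
659 = 1×653 + 6
653 = 108×6 + 5
6 = 1×5 + 1
5 = 5×1 + 0
gcd(4607, 9873) = 1, so the inverse exists.
Back-substitute for 1:
1 = 1×6 − 1×5
  = −1×653 + 109×6
  = 109×659 − 110×653
  = −110×4607 + 769×659
  = 769×9873 − 1648×4607
So 4607⁻¹ ≡ −1648 ≡ 8225 (mod 9873).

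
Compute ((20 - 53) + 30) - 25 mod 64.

20 - 53 = -33 ≡ 31 (mod 64)
31 + 30 = 61
61 - 25 = 36

36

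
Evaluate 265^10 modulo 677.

Compute successive squares:
265^1 ≡ 265 (mod 677)
265^2 ≡ 265^2 = 70225 ≡ 494 (mod 677)
265^4 ≡ 494^2 = 244036 ≡ 316 (mod 677)
265^8 ≡ 316^2 = 99856 ≡ 337 (mod 677)
265^10 = 265^8 * 265^2 ≡ 337 * 494 (mod 677).
337 * 494 = 166478 ≡ 613 (mod 677).

613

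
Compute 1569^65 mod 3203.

1220

Using repeated squaring:
1569^1 ≡ 1569 (mod 3203)
1569^2 ≡ 1569^2 = 2461761 ≡ 1857 (mod 3203)
1569^4 ≡ 1857^2 = 3448449 ≡ 2021 (mod 3203)
1569^8 ≡ 2021^2 = 4084441 ≡ 616 (mod 3203)
1569^16 ≡ 616^2 = 379456 ≡ 1502 (mod 3203)
1569^32 ≡ 1502^2 = 2256004 ≡ 1092 (mod 3203)
1569^64 ≡ 1092^2 = 1192464 ≡ 948 (mod 3203)
1569^65 = 1569^64 × 1569^1 ≡ 948 × 1569 (mod 3203).
948 × 1569 = 1487412 ≡ 1220 (mod 3203).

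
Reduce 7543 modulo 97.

7543 = 77×97 + 74, so 7543 ≡ 74 (mod 97).

74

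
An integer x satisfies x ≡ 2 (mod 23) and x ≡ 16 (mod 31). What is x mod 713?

23⁻¹ mod 31: 23×27 ≡ 1 (mod 31), so 23⁻¹ ≡ 27.
x = 2 + 23×((16 − 2)×27 mod 31) = 2 + 23×6 = 140.

140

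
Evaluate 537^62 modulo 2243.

Using repeated squaring:
62 in binary is 111110, i.e. 62 = 32 + 16 + 8 + 4 + 2.
537^1 ≡ 537 (mod 2243)
537^2 ≡ 537^2 = 288369 ≡ 1265 (mod 2243)
537^4 ≡ 1265^2 = 1600225 ≡ 966 (mod 2243)
537^8 ≡ 966^2 = 933156 ≡ 68 (mod 2243)
537^16 ≡ 68^2 = 4624 ≡ 138 (mod 2243)
537^32 ≡ 138^2 = 19044 ≡ 1100 (mod 2243)
537^62 = 537^32 × 537^16 × 537^8 × 537^4 × 537^2 ≡ 1100 × 138 × 68 × 966 × 1265 (mod 2243).
Accumulate the product:
1100 × 138 = 151800 ≡ 1519
1519 × 68 = 103292 ≡ 114
114 × 966 = 110124 ≡ 217
217 × 1265 = 274505 ≡ 859

859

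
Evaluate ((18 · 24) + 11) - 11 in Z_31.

18 · 24 = 432 ≡ 29 (mod 31)
29 + 11 = 40 ≡ 9 (mod 31)
9 - 11 = -2 ≡ 29 (mod 31)

29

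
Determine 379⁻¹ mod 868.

Apply the Euclidean algorithm and back-substitute:
868 = 2*379 + 110
379 = 3*110 + 49
110 = 2*49 + 12
49 = 4*12 + 1
12 = 12*1 + 0
gcd(379, 868) = 1, so the inverse exists.
Back-substitute for 1:
1 = 1*49 − 4*12
  = −4*110 + 9*49
  = 9*379 − 31*110
  = −31*868 + 71*379
So 379⁻¹ ≡ 71 (mod 868).

71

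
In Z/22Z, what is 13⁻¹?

17

By the extended Euclidean algorithm:
22 = 1*13 + 9
13 = 1*9 + 4
9 = 2*4 + 1
4 = 4*1 + 0
gcd(13, 22) = 1, so the inverse exists.
Back-substitute for 1:
1 = 1*9 − 2*4
  = −2*13 + 3*9
  = 3*22 − 5*13
So 13⁻¹ ≡ −5 ≡ 17 (mod 22).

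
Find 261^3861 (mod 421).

47

Compute successive squares:
3861 in binary is 111100010101, i.e. 3861 = 2048 + 1024 + 512 + 256 + 16 + 4 + 1.
261^1 ≡ 261 (mod 421)
261^2 ≡ 261^2 = 68121 ≡ 340 (mod 421)
261^4 ≡ 340^2 = 115600 ≡ 246 (mod 421)
261^8 ≡ 246^2 = 60516 ≡ 313 (mod 421)
261^16 ≡ 313^2 = 97969 ≡ 297 (mod 421)
261^32 ≡ 297^2 = 88209 ≡ 220 (mod 421)
261^64 ≡ 220^2 = 48400 ≡ 406 (mod 421)
261^128 ≡ 406^2 = 164836 ≡ 225 (mod 421)
261^256 ≡ 225^2 = 50625 ≡ 105 (mod 421)
261^512 ≡ 105^2 = 11025 ≡ 79 (mod 421)
261^1024 ≡ 79^2 = 6241 ≡ 347 (mod 421)
261^2048 ≡ 347^2 = 120409 ≡ 3 (mod 421)
261^3861 = 261^2048 · 261^1024 · 261^512 · 261^256 · 261^16 · 261^4 · 261^1 ≡ 3 · 347 · 79 · 105 · 297 · 246 · 261 (mod 421).
Accumulate the product:
3 · 347 = 1041 ≡ 199
199 · 79 = 15721 ≡ 144
144 · 105 = 15120 ≡ 385
385 · 297 = 114345 ≡ 254
254 · 246 = 62484 ≡ 176
176 · 261 = 45936 ≡ 47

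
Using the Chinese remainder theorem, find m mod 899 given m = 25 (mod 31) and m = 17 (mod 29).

31⁻¹ mod 29: 31*15 ≡ 1 (mod 29), so 31⁻¹ ≡ 15.
m = 25 + 31*((17 − 25)*15 mod 29) = 25 + 31*25 = 800.

800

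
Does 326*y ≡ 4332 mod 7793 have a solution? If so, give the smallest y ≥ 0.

7376

gcd(326, 7793) = 1, so a unique solution mod 7793 exists.
326⁻¹ ≡ 7291 (mod 7793).
y ≡ 7291*4332 ≡ 7376 (mod 7793).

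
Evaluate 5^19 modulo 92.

53

19 in binary is 10011, i.e. 19 = 16 + 2 + 1.
5^1 ≡ 5 (mod 92)
5^2 ≡ 5^2 = 25 (mod 92)
5^4 ≡ 25^2 = 625 ≡ 73 (mod 92)
5^8 ≡ 73^2 = 5329 ≡ 85 (mod 92)
5^16 ≡ 85^2 = 7225 ≡ 49 (mod 92)
5^19 = 5^16 × 5^2 × 5^1 ≡ 49 × 25 × 5 (mod 92).
Accumulate the product:
49 × 25 = 1225 ≡ 29
29 × 5 = 145 ≡ 53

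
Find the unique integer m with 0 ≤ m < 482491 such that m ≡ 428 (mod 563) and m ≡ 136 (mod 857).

563⁻¹ mod 857: 563×137 ≡ 1 (mod 857), so 563⁻¹ ≡ 137.
m = 428 + 563×((136 − 428)×137 mod 857) = 428 + 563×275 = 155253.

155253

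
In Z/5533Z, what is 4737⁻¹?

By the extended Euclidean algorithm:
5533 = 1×4737 + 796
4737 = 5×796 + 757
796 = 1×757 + 39
757 = 19×39 + 16
39 = 2×16 + 7
16 = 2×7 + 2
7 = 3×2 + 1
2 = 2×1 + 0
gcd(4737, 5533) = 1, so the inverse exists.
Back-substitute for 1:
1 = 1×7 − 3×2
  = −3×16 + 7×7
  = 7×39 − 17×16
  = −17×757 + 330×39
  = 330×796 − 347×757
  = −347×4737 + 2065×796
  = 2065×5533 − 2412×4737
So 4737⁻¹ ≡ −2412 ≡ 3121 (mod 5533).

3121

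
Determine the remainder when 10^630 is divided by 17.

9

630 in binary is 1001110110, i.e. 630 = 512 + 64 + 32 + 16 + 4 + 2.
10^1 ≡ 10 (mod 17)
10^2 ≡ 10^2 = 100 ≡ 15 (mod 17)
10^4 ≡ 15^2 = 225 ≡ 4 (mod 17)
10^8 ≡ 4^2 = 16 (mod 17)
10^16 ≡ 16^2 = 256 ≡ 1 (mod 17)
10^32 ≡ 1^2 = 1 (mod 17)
10^64 ≡ 1^2 = 1 (mod 17)
10^128 ≡ 1^2 = 1 (mod 17)
10^256 ≡ 1^2 = 1 (mod 17)
10^512 ≡ 1^2 = 1 (mod 17)
10^630 = 10^512 · 10^64 · 10^32 · 10^16 · 10^4 · 10^2 ≡ 1 · 1 · 1 · 1 · 4 · 15 (mod 17).
Accumulate the product:
1 · 1 = 1
1 · 1 = 1
1 · 1 = 1
1 · 4 = 4
4 · 15 = 60 ≡ 9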